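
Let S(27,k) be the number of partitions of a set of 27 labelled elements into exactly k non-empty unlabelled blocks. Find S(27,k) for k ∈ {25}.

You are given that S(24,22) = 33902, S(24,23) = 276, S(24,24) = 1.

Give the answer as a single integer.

55575

i=25: T(25,23)=33902+23·276=40250 | T(25,24)=276+24·1=300 | T(25,25)=1+25·0=1
i=26: T(26,24)=40250+24·300=47450 | T(26,25)=300+25·1=325
i=27: T(27,25)=47450+25·325=55575
Read S(27,25) = 55575.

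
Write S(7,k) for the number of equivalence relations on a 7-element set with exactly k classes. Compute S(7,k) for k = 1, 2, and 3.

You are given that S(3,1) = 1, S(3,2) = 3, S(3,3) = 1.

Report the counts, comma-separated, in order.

1, 63, 301

i=4: T(4,1)=0+1·1=1 | T(4,2)=1+2·3=7 | T(4,3)=3+3·1=6
i=5: T(5,1)=0+1·1=1 | T(5,2)=1+2·7=15 | T(5,3)=7+3·6=25
i=6: T(6,1)=0+1·1=1 | T(6,2)=1+2·15=31 | T(6,3)=15+3·25=90
i=7: T(7,1)=0+1·1=1 | T(7,2)=1+2·31=63 | T(7,3)=31+3·90=301
Read S(7,1) = 1, S(7,2) = 63, S(7,3) = 301.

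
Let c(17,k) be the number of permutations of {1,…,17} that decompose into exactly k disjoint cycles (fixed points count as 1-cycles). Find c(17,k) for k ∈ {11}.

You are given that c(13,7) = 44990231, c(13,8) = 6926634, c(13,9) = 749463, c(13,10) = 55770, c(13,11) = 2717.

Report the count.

i=14: T(14,8)=44990231+13·6926634=135036473 | T(14,9)=6926634+13·749463=16669653 | T(14,10)=749463+13·55770=1474473 | T(14,11)=55770+13·2717=91091
i=15: T(15,9)=135036473+14·16669653=368411615 | T(15,10)=16669653+14·1474473=37312275 | T(15,11)=1474473+14·91091=2749747
i=16: T(16,10)=368411615+15·37312275=928095740 | T(16,11)=37312275+15·2749747=78558480
i=17: T(17,11)=928095740+16·78558480=2185031420
Read c(17,11) = 2185031420.

2185031420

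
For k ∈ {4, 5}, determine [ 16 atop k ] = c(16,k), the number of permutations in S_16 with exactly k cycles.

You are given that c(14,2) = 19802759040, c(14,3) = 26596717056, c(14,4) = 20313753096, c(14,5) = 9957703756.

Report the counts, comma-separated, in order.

[15] T[15,3]:14*26596717056+19802759040=392156797824 · T[15,4]:14*20313753096+26596717056=310989260400 · T[15,5]:14*9957703756+20313753096=159721605680
[16] T[16,4]:15*310989260400+392156797824=5056995703824 · T[16,5]:15*159721605680+310989260400=2706813345600
Read c(16,4) = 5056995703824, c(16,5) = 2706813345600.

5056995703824, 2706813345600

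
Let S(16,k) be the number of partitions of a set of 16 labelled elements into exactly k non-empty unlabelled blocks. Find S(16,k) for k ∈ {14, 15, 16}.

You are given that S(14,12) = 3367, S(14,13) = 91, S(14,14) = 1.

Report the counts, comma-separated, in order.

6020, 120, 1

@15  (15,13):91·13+3367→4550, (15,14):1·14+91→105, (15,15):0·15+1→1
@16  (16,14):105·14+4550→6020, (16,15):1·15+105→120, (16,16):0·16+1→1
Read S(16,14) = 6020, S(16,15) = 120, S(16,16) = 1.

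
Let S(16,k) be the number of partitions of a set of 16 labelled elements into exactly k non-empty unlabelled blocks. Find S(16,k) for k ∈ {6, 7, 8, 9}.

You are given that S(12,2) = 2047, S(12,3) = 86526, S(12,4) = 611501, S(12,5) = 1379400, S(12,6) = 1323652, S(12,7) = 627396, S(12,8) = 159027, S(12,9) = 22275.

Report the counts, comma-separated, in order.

i=13: T(13,3)=2047+3·86526=261625 | T(13,4)=86526+4·611501=2532530 | T(13,5)=611501+5·1379400=7508501 | T(13,6)=1379400+6·1323652=9321312 | T(13,7)=1323652+7·627396=5715424 | T(13,8)=627396+8·159027=1899612 | T(13,9)=159027+9·22275=359502
i=14: T(14,4)=261625+4·2532530=10391745 | T(14,5)=2532530+5·7508501=40075035 | T(14,6)=7508501+6·9321312=63436373 | T(14,7)=9321312+7·5715424=49329280 | T(14,8)=5715424+8·1899612=20912320 | T(14,9)=1899612+9·359502=5135130
i=15: T(15,5)=10391745+5·40075035=210766920 | T(15,6)=40075035+6·63436373=420693273 | T(15,7)=63436373+7·49329280=408741333 | T(15,8)=49329280+8·20912320=216627840 | T(15,9)=20912320+9·5135130=67128490
i=16: T(16,6)=210766920+6·420693273=2734926558 | T(16,7)=420693273+7·408741333=3281882604 | T(16,8)=408741333+8·216627840=2141764053 | T(16,9)=216627840+9·67128490=820784250
Read S(16,6) = 2734926558, S(16,7) = 3281882604, S(16,8) = 2141764053, S(16,9) = 820784250.

2734926558, 3281882604, 2141764053, 820784250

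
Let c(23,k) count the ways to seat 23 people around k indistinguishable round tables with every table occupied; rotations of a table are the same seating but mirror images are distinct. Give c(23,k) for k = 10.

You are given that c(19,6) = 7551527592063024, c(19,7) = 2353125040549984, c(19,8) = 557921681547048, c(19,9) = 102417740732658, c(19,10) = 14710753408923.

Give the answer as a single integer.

7707401101297361068

r20: T_20,7=19×2353125040549984+7551527592063024=52260903362512720; T_20,8=19×557921681547048+2353125040549984=12953636989943896; T_20,9=19×102417740732658+557921681547048=2503858755467550; T_20,10=19×14710753408923+102417740732658=381922055502195
r21: T_21,8=20×12953636989943896+52260903362512720=311333643161390640; T_21,9=20×2503858755467550+12953636989943896=63030812099294896; T_21,10=20×381922055502195+2503858755467550=10142299865511450
r22: T_22,9=21×63030812099294896+311333643161390640=1634980697246583456; T_22,10=21×10142299865511450+63030812099294896=276019109275035346
r23: T_23,10=22×276019109275035346+1634980697246583456=7707401101297361068
Read c(23,10) = 7707401101297361068.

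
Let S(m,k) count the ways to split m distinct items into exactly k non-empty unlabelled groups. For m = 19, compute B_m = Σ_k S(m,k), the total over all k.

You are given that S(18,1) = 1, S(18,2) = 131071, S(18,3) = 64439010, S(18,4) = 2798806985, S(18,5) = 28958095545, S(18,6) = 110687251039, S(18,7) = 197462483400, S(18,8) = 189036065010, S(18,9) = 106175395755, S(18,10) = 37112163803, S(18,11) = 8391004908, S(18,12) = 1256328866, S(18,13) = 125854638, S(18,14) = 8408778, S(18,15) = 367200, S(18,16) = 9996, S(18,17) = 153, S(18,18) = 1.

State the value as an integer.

i=19: T(19,1)=0+1·1=1 | T(19,2)=1+2·131071=262143 | T(19,3)=131071+3·64439010=193448101 | T(19,4)=64439010+4·2798806985=11259666950 | T(19,5)=2798806985+5·28958095545=147589284710 | T(19,6)=28958095545+6·110687251039=693081601779 | T(19,7)=110687251039+7·197462483400=1492924634839 | T(19,8)=197462483400+8·189036065010=1709751003480 | T(19,9)=189036065010+9·106175395755=1144614626805 | T(19,10)=106175395755+10·37112163803=477297033785 | T(19,11)=37112163803+11·8391004908=129413217791 | T(19,12)=8391004908+12·1256328866=23466951300 | T(19,13)=1256328866+13·125854638=2892439160 | T(19,14)=125854638+14·8408778=243577530 | T(19,15)=8408778+15·367200=13916778 | T(19,16)=367200+16·9996=527136 | T(19,17)=9996+17·153=12597 | T(19,18)=153+18·1=171 | T(19,19)=1+19·0=1
B_19 = ΣS(19,k) = 1+262143+193448101+11259666950+147589284710+693081601779+1492924634839+1709751003480+1144614626805+477297033785+129413217791+23466951300+2892439160+243577530+13916778+527136+12597+171+1 = 5832742205057

5832742205057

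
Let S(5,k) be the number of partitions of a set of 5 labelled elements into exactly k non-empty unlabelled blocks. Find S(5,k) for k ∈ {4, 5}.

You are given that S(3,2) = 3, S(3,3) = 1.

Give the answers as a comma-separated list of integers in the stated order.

i=4: T(4,3)=3+3·1=6 | T(4,4)=1+4·0=1
i=5: T(5,4)=6+4·1=10 | T(5,5)=1+5·0=1
Read S(5,4) = 10, S(5,5) = 1.

10, 1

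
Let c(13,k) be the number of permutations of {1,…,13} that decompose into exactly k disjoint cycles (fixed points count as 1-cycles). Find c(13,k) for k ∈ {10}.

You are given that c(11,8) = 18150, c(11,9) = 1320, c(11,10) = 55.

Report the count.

55770

row 12: T[12][9]=11·1320+18150=32670  T[12][10]=11·55+1320=1925
row 13: T[13][10]=12·1925+32670=55770
Read c(13,10) = 55770.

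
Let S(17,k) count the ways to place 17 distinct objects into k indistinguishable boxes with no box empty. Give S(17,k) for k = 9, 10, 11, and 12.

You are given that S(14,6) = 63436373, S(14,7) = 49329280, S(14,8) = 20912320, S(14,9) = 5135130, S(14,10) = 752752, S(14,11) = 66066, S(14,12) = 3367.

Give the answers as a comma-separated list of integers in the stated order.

@15  (15,7):49329280·7+63436373→408741333, (15,8):20912320·8+49329280→216627840, (15,9):5135130·9+20912320→67128490, (15,10):752752·10+5135130→12662650, (15,11):66066·11+752752→1479478, (15,12):3367·12+66066→106470
@16  (16,8):216627840·8+408741333→2141764053, (16,9):67128490·9+216627840→820784250, (16,10):12662650·10+67128490→193754990, (16,11):1479478·11+12662650→28936908, (16,12):106470·12+1479478→2757118
@17  (17,9):820784250·9+2141764053→9528822303, (17,10):193754990·10+820784250→2758334150, (17,11):28936908·11+193754990→512060978, (17,12):2757118·12+28936908→62022324
Read S(17,9) = 9528822303, S(17,10) = 2758334150, S(17,11) = 512060978, S(17,12) = 62022324.

9528822303, 2758334150, 512060978, 62022324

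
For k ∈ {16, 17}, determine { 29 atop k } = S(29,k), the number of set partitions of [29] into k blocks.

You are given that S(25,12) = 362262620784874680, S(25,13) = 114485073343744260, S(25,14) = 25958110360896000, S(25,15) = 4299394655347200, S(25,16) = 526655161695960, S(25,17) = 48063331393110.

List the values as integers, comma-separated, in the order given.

i=26: T(26,13)=362262620784874680+13·114485073343744260=1850568574253550060 | T(26,14)=114485073343744260+14·25958110360896000=477898618396288260 | T(26,15)=25958110360896000+15·4299394655347200=90449030191104000 | T(26,16)=4299394655347200+16·526655161695960=12725877242482560 | T(26,17)=526655161695960+17·48063331393110=1343731795378830
i=27: T(27,14)=1850568574253550060+14·477898618396288260=8541149231801585700 | T(27,15)=477898618396288260+15·90449030191104000=1834634071262848260 | T(27,16)=90449030191104000+16·12725877242482560=294063066070824960 | T(27,17)=12725877242482560+17·1343731795378830=35569317763922670
i=28: T(28,15)=8541149231801585700+15·1834634071262848260=36060660300744309600 | T(28,16)=1834634071262848260+16·294063066070824960=6539643128396047620 | T(28,17)=294063066070824960+17·35569317763922670=898741468057510350
i=29: T(29,16)=36060660300744309600+16·6539643128396047620=140694950355081071520 | T(29,17)=6539643128396047620+17·898741468057510350=21818248085373723570
Read S(29,16) = 140694950355081071520, S(29,17) = 21818248085373723570.

140694950355081071520, 21818248085373723570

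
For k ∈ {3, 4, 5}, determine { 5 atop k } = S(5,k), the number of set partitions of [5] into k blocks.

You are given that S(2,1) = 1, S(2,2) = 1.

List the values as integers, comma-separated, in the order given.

[3] T[3,1]:1*1+0=1 · T[3,2]:2*1+1=3 · T[3,3]:3*0+1=1
[4] T[4,2]:2*3+1=7 · T[4,3]:3*1+3=6 · T[4,4]:4*0+1=1
[5] T[5,3]:3*6+7=25 · T[5,4]:4*1+6=10 · T[5,5]:5*0+1=1
Read S(5,3) = 25, S(5,4) = 10, S(5,5) = 1.

25, 10, 1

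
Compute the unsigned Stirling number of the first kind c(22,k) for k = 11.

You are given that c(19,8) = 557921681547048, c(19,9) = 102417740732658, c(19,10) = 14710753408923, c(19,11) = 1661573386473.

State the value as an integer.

i=20: T(20,9)=557921681547048+19·102417740732658=2503858755467550 | T(20,10)=102417740732658+19·14710753408923=381922055502195 | T(20,11)=14710753408923+19·1661573386473=46280647751910
i=21: T(21,10)=2503858755467550+20·381922055502195=10142299865511450 | T(21,11)=381922055502195+20·46280647751910=1307535010540395
i=22: T(22,11)=10142299865511450+21·1307535010540395=37600535086859745
Read c(22,11) = 37600535086859745.

37600535086859745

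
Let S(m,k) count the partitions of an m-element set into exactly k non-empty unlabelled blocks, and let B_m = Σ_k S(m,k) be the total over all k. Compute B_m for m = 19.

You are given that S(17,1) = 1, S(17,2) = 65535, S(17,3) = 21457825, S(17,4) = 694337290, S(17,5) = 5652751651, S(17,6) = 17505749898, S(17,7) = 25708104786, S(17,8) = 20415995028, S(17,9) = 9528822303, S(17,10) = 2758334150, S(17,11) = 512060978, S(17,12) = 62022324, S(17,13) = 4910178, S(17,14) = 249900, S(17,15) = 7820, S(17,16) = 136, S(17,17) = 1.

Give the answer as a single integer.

row 18: T[18][1]=1·1+0=1  T[18][2]=2·65535+1=131071  T[18][3]=3·21457825+65535=64439010  T[18][4]=4·694337290+21457825=2798806985  T[18][5]=5·5652751651+694337290=28958095545  T[18][6]=6·17505749898+5652751651=110687251039  T[18][7]=7·25708104786+17505749898=197462483400  T[18][8]=8·20415995028+25708104786=189036065010  T[18][9]=9·9528822303+20415995028=106175395755  T[18][10]=10·2758334150+9528822303=37112163803  T[18][11]=11·512060978+2758334150=8391004908  T[18][12]=12·62022324+512060978=1256328866  T[18][13]=13·4910178+62022324=125854638  T[18][14]=14·249900+4910178=8408778  T[18][15]=15·7820+249900=367200  T[18][16]=16·136+7820=9996  T[18][17]=17·1+136=153  T[18][18]=18·0+1=1
row 19: T[19][1]=1·1+0=1  T[19][2]=2·131071+1=262143  T[19][3]=3·64439010+131071=193448101  T[19][4]=4·2798806985+64439010=11259666950  T[19][5]=5·28958095545+2798806985=147589284710  T[19][6]=6·110687251039+28958095545=693081601779  T[19][7]=7·197462483400+110687251039=1492924634839  T[19][8]=8·189036065010+197462483400=1709751003480  T[19][9]=9·106175395755+189036065010=1144614626805  T[19][10]=10·37112163803+106175395755=477297033785  T[19][11]=11·8391004908+37112163803=129413217791  T[19][12]=12·1256328866+8391004908=23466951300  T[19][13]=13·125854638+1256328866=2892439160  T[19][14]=14·8408778+125854638=243577530  T[19][15]=15·367200+8408778=13916778  T[19][16]=16·9996+367200=527136  T[19][17]=17·153+9996=12597  T[19][18]=18·1+153=171  T[19][19]=19·0+1=1
B_19 = ΣS(19,k) = 1+262143+193448101+11259666950+147589284710+693081601779+1492924634839+1709751003480+1144614626805+477297033785+129413217791+23466951300+2892439160+243577530+13916778+527136+12597+171+1 = 5832742205057

5832742205057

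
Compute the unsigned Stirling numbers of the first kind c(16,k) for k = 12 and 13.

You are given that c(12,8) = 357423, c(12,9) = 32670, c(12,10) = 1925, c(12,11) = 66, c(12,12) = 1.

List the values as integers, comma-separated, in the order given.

4899622, 218400

i=13: T(13,9)=357423+12·32670=749463 | T(13,10)=32670+12·1925=55770 | T(13,11)=1925+12·66=2717 | T(13,12)=66+12·1=78 | T(13,13)=1+12·0=1
i=14: T(14,10)=749463+13·55770=1474473 | T(14,11)=55770+13·2717=91091 | T(14,12)=2717+13·78=3731 | T(14,13)=78+13·1=91
i=15: T(15,11)=1474473+14·91091=2749747 | T(15,12)=91091+14·3731=143325 | T(15,13)=3731+14·91=5005
i=16: T(16,12)=2749747+15·143325=4899622 | T(16,13)=143325+15·5005=218400
Read c(16,12) = 4899622, c(16,13) = 218400.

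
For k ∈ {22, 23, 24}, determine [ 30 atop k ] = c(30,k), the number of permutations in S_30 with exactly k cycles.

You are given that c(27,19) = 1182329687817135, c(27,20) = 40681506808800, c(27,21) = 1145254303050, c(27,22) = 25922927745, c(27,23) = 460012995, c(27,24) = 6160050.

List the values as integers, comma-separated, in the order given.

@28  (28,20):40681506808800·27+1182329687817135→2280730371654735, (28,21):1145254303050·27+40681506808800→71603372991150, (28,22):25922927745·27+1145254303050→1845173352165, (28,23):460012995·27+25922927745→38343278610, (28,24):6160050·27+460012995→626334345
@29  (29,21):71603372991150·28+2280730371654735→4285624815406935, (29,22):1845173352165·28+71603372991150→123268226851770, (29,23):38343278610·28+1845173352165→2918785153245, (29,24):626334345·28+38343278610→55880640270
@30  (30,22):123268226851770·29+4285624815406935→7860403394108265, (30,23):2918785153245·29+123268226851770→207912996295875, (30,24):55880640270·29+2918785153245→4539323721075
Read c(30,22) = 7860403394108265, c(30,23) = 207912996295875, c(30,24) = 4539323721075.

7860403394108265, 207912996295875, 4539323721075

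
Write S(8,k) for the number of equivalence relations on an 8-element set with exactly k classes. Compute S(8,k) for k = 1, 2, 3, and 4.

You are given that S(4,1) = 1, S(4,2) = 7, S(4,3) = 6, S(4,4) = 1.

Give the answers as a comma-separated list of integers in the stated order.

r5: T_5,1=1×1+0=1; T_5,2=2×7+1=15; T_5,3=3×6+7=25; T_5,4=4×1+6=10
r6: T_6,1=1×1+0=1; T_6,2=2×15+1=31; T_6,3=3×25+15=90; T_6,4=4×10+25=65
r7: T_7,1=1×1+0=1; T_7,2=2×31+1=63; T_7,3=3×90+31=301; T_7,4=4×65+90=350
r8: T_8,1=1×1+0=1; T_8,2=2×63+1=127; T_8,3=3×301+63=966; T_8,4=4×350+301=1701
Read S(8,1) = 1, S(8,2) = 127, S(8,3) = 966, S(8,4) = 1701.

1, 127, 966, 1701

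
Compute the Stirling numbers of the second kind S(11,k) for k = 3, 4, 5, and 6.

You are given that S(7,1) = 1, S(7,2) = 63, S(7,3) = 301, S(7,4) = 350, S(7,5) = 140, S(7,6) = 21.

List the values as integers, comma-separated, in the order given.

28501, 145750, 246730, 179487

r8: T_8,1=1×1+0=1; T_8,2=2×63+1=127; T_8,3=3×301+63=966; T_8,4=4×350+301=1701; T_8,5=5×140+350=1050; T_8,6=6×21+140=266
r9: T_9,1=1×1+0=1; T_9,2=2×127+1=255; T_9,3=3×966+127=3025; T_9,4=4×1701+966=7770; T_9,5=5×1050+1701=6951; T_9,6=6×266+1050=2646
r10: T_10,2=2×255+1=511; T_10,3=3×3025+255=9330; T_10,4=4×7770+3025=34105; T_10,5=5×6951+7770=42525; T_10,6=6×2646+6951=22827
r11: T_11,3=3×9330+511=28501; T_11,4=4×34105+9330=145750; T_11,5=5×42525+34105=246730; T_11,6=6×22827+42525=179487
Read S(11,3) = 28501, S(11,4) = 145750, S(11,5) = 246730, S(11,6) = 179487.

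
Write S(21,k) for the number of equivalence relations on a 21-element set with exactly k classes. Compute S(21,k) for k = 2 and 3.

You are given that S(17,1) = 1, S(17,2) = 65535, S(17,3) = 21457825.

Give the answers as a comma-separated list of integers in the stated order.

[18] T[18,1]:1*1+0=1 · T[18,2]:2*65535+1=131071 · T[18,3]:3*21457825+65535=64439010
[19] T[19,1]:1*1+0=1 · T[19,2]:2*131071+1=262143 · T[19,3]:3*64439010+131071=193448101
[20] T[20,1]:1*1+0=1 · T[20,2]:2*262143+1=524287 · T[20,3]:3*193448101+262143=580606446
[21] T[21,2]:2*524287+1=1048575 · T[21,3]:3*580606446+524287=1742343625
Read S(21,2) = 1048575, S(21,3) = 1742343625.

1048575, 1742343625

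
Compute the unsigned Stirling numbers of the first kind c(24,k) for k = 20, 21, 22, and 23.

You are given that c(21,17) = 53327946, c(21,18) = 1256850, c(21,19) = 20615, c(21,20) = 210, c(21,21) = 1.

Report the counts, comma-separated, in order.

@22  (22,18):1256850·21+53327946→79721796, (22,19):20615·21+1256850→1689765, (22,20):210·21+20615→25025, (22,21):1·21+210→231, (22,22):0·21+1→1
@23  (23,19):1689765·22+79721796→116896626, (23,20):25025·22+1689765→2240315, (23,21):231·22+25025→30107, (23,22):1·22+231→253, (23,23):0·22+1→1
@24  (24,20):2240315·23+116896626→168423871, (24,21):30107·23+2240315→2932776, (24,22):253·23+30107→35926, (24,23):1·23+253→276
Read c(24,20) = 168423871, c(24,21) = 2932776, c(24,22) = 35926, c(24,23) = 276.

168423871, 2932776, 35926, 276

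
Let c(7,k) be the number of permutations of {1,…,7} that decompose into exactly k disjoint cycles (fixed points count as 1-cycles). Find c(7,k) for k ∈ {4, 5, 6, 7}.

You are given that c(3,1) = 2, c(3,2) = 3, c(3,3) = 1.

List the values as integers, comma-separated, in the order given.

row 4: T[4][1]=3·2+0=6  T[4][2]=3·3+2=11  T[4][3]=3·1+3=6  T[4][4]=3·0+1=1
row 5: T[5][2]=4·11+6=50  T[5][3]=4·6+11=35  T[5][4]=4·1+6=10  T[5][5]=4·0+1=1
row 6: T[6][3]=5·35+50=225  T[6][4]=5·10+35=85  T[6][5]=5·1+10=15  T[6][6]=5·0+1=1
row 7: T[7][4]=6·85+225=735  T[7][5]=6·15+85=175  T[7][6]=6·1+15=21  T[7][7]=6·0+1=1
Read c(7,4) = 735, c(7,5) = 175, c(7,6) = 21, c(7,7) = 1.

735, 175, 21, 1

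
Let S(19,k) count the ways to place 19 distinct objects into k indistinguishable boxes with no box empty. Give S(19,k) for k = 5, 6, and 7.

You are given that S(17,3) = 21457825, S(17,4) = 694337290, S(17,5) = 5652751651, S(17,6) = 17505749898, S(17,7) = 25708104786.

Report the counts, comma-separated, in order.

@18  (18,4):694337290·4+21457825→2798806985, (18,5):5652751651·5+694337290→28958095545, (18,6):17505749898·6+5652751651→110687251039, (18,7):25708104786·7+17505749898→197462483400
@19  (19,5):28958095545·5+2798806985→147589284710, (19,6):110687251039·6+28958095545→693081601779, (19,7):197462483400·7+110687251039→1492924634839
Read S(19,5) = 147589284710, S(19,6) = 693081601779, S(19,7) = 1492924634839.

147589284710, 693081601779, 1492924634839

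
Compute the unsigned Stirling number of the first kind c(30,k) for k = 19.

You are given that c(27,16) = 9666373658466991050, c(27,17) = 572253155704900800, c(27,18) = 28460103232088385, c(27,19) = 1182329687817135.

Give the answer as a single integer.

@28  (28,17):572253155704900800·27+9666373658466991050→25117208862499312650, (28,18):28460103232088385·27+572253155704900800→1340675942971287195, (28,19):1182329687817135·27+28460103232088385→60383004803151030
@29  (29,18):1340675942971287195·28+25117208862499312650→62656135265695354110, (29,19):60383004803151030·28+1340675942971287195→3031400077459516035
@30  (30,19):3031400077459516035·29+62656135265695354110→150566737512021319125
Read c(30,19) = 150566737512021319125.

150566737512021319125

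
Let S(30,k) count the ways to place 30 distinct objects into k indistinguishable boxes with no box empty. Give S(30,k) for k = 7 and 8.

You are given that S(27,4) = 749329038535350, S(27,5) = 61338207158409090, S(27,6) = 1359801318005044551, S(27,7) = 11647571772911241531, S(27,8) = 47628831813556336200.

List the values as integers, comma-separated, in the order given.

4168916722553086402080, 26383018684048108297800

r28: T_28,5=5×61338207158409090+749329038535350=307440364830580800; T_28,6=6×1359801318005044551+61338207158409090=8220146115188676396; T_28,7=7×11647571772911241531+1359801318005044551=82892803728383735268; T_28,8=8×47628831813556336200+11647571772911241531=392678226281361931131
r29: T_29,6=6×8220146115188676396+307440364830580800=49628317055962639176; T_29,7=7×82892803728383735268+8220146115188676396=588469772213874823272; T_29,8=8×392678226281361931131+82892803728383735268=3224318613979279184316
r30: T_30,7=7×588469772213874823272+49628317055962639176=4168916722553086402080; T_30,8=8×3224318613979279184316+588469772213874823272=26383018684048108297800
Read S(30,7) = 4168916722553086402080, S(30,8) = 26383018684048108297800.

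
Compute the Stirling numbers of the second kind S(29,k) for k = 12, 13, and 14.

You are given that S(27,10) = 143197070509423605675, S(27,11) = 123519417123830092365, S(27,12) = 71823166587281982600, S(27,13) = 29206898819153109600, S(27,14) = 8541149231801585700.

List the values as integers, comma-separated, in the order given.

i=28: T(28,11)=143197070509423605675+11·123519417123830092365=1501910658871554621690 | T(28,12)=123519417123830092365+12·71823166587281982600=985397416171213883565 | T(28,13)=71823166587281982600+13·29206898819153109600=451512851236272407400 | T(28,14)=29206898819153109600+14·8541149231801585700=148782988064375309400
i=29: T(29,12)=1501910658871554621690+12·985397416171213883565=13326679652926121224470 | T(29,13)=985397416171213883565+13·451512851236272407400=6855064482242755179765 | T(29,14)=451512851236272407400+14·148782988064375309400=2534474684137526739000
Read S(29,12) = 13326679652926121224470, S(29,13) = 6855064482242755179765, S(29,14) = 2534474684137526739000.

13326679652926121224470, 6855064482242755179765, 2534474684137526739000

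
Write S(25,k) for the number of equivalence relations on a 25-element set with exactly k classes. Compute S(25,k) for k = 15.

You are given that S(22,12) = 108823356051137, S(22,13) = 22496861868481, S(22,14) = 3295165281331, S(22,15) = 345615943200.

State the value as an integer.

r23: T_23,13=13×22496861868481+108823356051137=401282560341390; T_23,14=14×3295165281331+22496861868481=68629175807115; T_23,15=15×345615943200+3295165281331=8479404429331
r24: T_24,14=14×68629175807115+401282560341390=1362091021641000; T_24,15=15×8479404429331+68629175807115=195820242247080
r25: T_25,15=15×195820242247080+1362091021641000=4299394655347200
Read S(25,15) = 4299394655347200.

4299394655347200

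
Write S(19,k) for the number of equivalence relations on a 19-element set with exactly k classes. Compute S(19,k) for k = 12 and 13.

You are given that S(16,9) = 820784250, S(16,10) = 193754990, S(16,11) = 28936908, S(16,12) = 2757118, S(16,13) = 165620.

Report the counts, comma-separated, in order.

row 17: T[17][10]=10·193754990+820784250=2758334150  T[17][11]=11·28936908+193754990=512060978  T[17][12]=12·2757118+28936908=62022324  T[17][13]=13·165620+2757118=4910178
row 18: T[18][11]=11·512060978+2758334150=8391004908  T[18][12]=12·62022324+512060978=1256328866  T[18][13]=13·4910178+62022324=125854638
row 19: T[19][12]=12·1256328866+8391004908=23466951300  T[19][13]=13·125854638+1256328866=2892439160
Read S(19,12) = 23466951300, S(19,13) = 2892439160.

23466951300, 2892439160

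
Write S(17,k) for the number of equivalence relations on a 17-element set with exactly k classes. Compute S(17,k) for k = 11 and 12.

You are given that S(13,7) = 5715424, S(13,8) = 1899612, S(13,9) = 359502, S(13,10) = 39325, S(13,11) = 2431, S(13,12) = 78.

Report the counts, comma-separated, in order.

512060978, 62022324

i=14: T(14,8)=5715424+8·1899612=20912320 | T(14,9)=1899612+9·359502=5135130 | T(14,10)=359502+10·39325=752752 | T(14,11)=39325+11·2431=66066 | T(14,12)=2431+12·78=3367
i=15: T(15,9)=20912320+9·5135130=67128490 | T(15,10)=5135130+10·752752=12662650 | T(15,11)=752752+11·66066=1479478 | T(15,12)=66066+12·3367=106470
i=16: T(16,10)=67128490+10·12662650=193754990 | T(16,11)=12662650+11·1479478=28936908 | T(16,12)=1479478+12·106470=2757118
i=17: T(17,11)=193754990+11·28936908=512060978 | T(17,12)=28936908+12·2757118=62022324
Read S(17,11) = 512060978, S(17,12) = 62022324.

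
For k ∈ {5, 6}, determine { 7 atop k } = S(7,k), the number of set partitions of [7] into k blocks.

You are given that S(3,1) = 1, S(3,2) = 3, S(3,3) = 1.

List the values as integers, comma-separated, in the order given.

140, 21

[4] T[4,2]:2*3+1=7 · T[4,3]:3*1+3=6 · T[4,4]:4*0+1=1
[5] T[5,3]:3*6+7=25 · T[5,4]:4*1+6=10 · T[5,5]:5*0+1=1
[6] T[6,4]:4*10+25=65 · T[6,5]:5*1+10=15 · T[6,6]:6*0+1=1
[7] T[7,5]:5*15+65=140 · T[7,6]:6*1+15=21
Read S(7,5) = 140, S(7,6) = 21.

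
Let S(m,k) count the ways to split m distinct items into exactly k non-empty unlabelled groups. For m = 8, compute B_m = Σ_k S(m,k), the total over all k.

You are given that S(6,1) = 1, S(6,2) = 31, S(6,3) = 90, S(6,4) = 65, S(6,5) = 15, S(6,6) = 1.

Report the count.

4140

i=7: T(7,1)=0+1·1=1 | T(7,2)=1+2·31=63 | T(7,3)=31+3·90=301 | T(7,4)=90+4·65=350 | T(7,5)=65+5·15=140 | T(7,6)=15+6·1=21 | T(7,7)=1+7·0=1
i=8: T(8,1)=0+1·1=1 | T(8,2)=1+2·63=127 | T(8,3)=63+3·301=966 | T(8,4)=301+4·350=1701 | T(8,5)=350+5·140=1050 | T(8,6)=140+6·21=266 | T(8,7)=21+7·1=28 | T(8,8)=1+8·0=1
B_8 = ΣS(8,k) = 1+127+966+1701+1050+266+28+1 = 4140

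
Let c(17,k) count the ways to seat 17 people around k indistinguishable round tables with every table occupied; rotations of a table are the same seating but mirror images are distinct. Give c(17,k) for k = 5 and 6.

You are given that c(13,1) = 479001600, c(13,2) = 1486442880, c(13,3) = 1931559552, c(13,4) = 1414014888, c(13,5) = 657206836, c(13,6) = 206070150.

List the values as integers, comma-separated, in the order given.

@14  (14,2):1486442880·13+479001600→19802759040, (14,3):1931559552·13+1486442880→26596717056, (14,4):1414014888·13+1931559552→20313753096, (14,5):657206836·13+1414014888→9957703756, (14,6):206070150·13+657206836→3336118786
@15  (15,3):26596717056·14+19802759040→392156797824, (15,4):20313753096·14+26596717056→310989260400, (15,5):9957703756·14+20313753096→159721605680, (15,6):3336118786·14+9957703756→56663366760
@16  (16,4):310989260400·15+392156797824→5056995703824, (16,5):159721605680·15+310989260400→2706813345600, (16,6):56663366760·15+159721605680→1009672107080
@17  (17,5):2706813345600·16+5056995703824→48366009233424, (17,6):1009672107080·16+2706813345600→18861567058880
Read c(17,5) = 48366009233424, c(17,6) = 18861567058880.

48366009233424, 18861567058880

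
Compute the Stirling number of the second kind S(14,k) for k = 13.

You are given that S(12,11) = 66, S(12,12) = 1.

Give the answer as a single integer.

[13] T[13,12]:12*1+66=78 · T[13,13]:13*0+1=1
[14] T[14,13]:13*1+78=91
Read S(14,13) = 91.

91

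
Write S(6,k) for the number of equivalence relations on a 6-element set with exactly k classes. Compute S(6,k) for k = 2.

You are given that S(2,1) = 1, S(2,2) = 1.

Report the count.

r3: T_3,1=1×1+0=1; T_3,2=2×1+1=3
r4: T_4,1=1×1+0=1; T_4,2=2×3+1=7
r5: T_5,1=1×1+0=1; T_5,2=2×7+1=15
r6: T_6,2=2×15+1=31
Read S(6,2) = 31.

31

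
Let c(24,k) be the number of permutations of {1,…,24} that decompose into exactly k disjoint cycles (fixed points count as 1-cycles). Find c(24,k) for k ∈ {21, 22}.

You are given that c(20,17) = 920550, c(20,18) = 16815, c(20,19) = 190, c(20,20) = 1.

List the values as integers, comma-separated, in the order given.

r21: T_21,18=20×16815+920550=1256850; T_21,19=20×190+16815=20615; T_21,20=20×1+190=210; T_21,21=20×0+1=1
r22: T_22,19=21×20615+1256850=1689765; T_22,20=21×210+20615=25025; T_22,21=21×1+210=231; T_22,22=21×0+1=1
r23: T_23,20=22×25025+1689765=2240315; T_23,21=22×231+25025=30107; T_23,22=22×1+231=253
r24: T_24,21=23×30107+2240315=2932776; T_24,22=23×253+30107=35926
Read c(24,21) = 2932776, c(24,22) = 35926.

2932776, 35926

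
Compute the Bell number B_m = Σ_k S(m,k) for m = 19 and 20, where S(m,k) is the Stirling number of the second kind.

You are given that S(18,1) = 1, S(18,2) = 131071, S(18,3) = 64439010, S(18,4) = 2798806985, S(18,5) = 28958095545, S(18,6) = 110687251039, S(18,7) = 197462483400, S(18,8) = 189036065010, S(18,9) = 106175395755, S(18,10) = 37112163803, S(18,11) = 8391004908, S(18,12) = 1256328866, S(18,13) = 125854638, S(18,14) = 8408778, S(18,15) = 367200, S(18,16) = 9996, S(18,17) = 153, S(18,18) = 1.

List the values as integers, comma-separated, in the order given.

row 19: T[19][1]=1·1+0=1  T[19][2]=2·131071+1=262143  T[19][3]=3·64439010+131071=193448101  T[19][4]=4·2798806985+64439010=11259666950  T[19][5]=5·28958095545+2798806985=147589284710  T[19][6]=6·110687251039+28958095545=693081601779  T[19][7]=7·197462483400+110687251039=1492924634839  T[19][8]=8·189036065010+197462483400=1709751003480  T[19][9]=9·106175395755+189036065010=1144614626805  T[19][10]=10·37112163803+106175395755=477297033785  T[19][11]=11·8391004908+37112163803=129413217791  T[19][12]=12·1256328866+8391004908=23466951300  T[19][13]=13·125854638+1256328866=2892439160  T[19][14]=14·8408778+125854638=243577530  T[19][15]=15·367200+8408778=13916778  T[19][16]=16·9996+367200=527136  T[19][17]=17·153+9996=12597  T[19][18]=18·1+153=171  T[19][19]=19·0+1=1
row 20: T[20][1]=1·1+0=1  T[20][2]=2·262143+1=524287  T[20][3]=3·193448101+262143=580606446  T[20][4]=4·11259666950+193448101=45232115901  T[20][5]=5·147589284710+11259666950=749206090500  T[20][6]=6·693081601779+147589284710=4306078895384  T[20][7]=7·1492924634839+693081601779=11143554045652  T[20][8]=8·1709751003480+1492924634839=15170932662679  T[20][9]=9·1144614626805+1709751003480=12011282644725  T[20][10]=10·477297033785+1144614626805=5917584964655  T[20][11]=11·129413217791+477297033785=1900842429486  T[20][12]=12·23466951300+129413217791=411016633391  T[20][13]=13·2892439160+23466951300=61068660380  T[20][14]=14·243577530+2892439160=6302524580  T[20][15]=15·13916778+243577530=452329200  T[20][16]=16·527136+13916778=22350954  T[20][17]=17·12597+527136=741285  T[20][18]=18·171+12597=15675  T[20][19]=19·1+171=190  T[20][20]=20·0+1=1
B_19 = ΣS(19,k) = 1+262143+193448101+11259666950+147589284710+693081601779+1492924634839+1709751003480+1144614626805+477297033785+129413217791+23466951300+2892439160+243577530+13916778+527136+12597+171+1 = 5832742205057
B_20 = ΣS(20,k) = 1+524287+580606446+45232115901+749206090500+4306078895384+11143554045652+15170932662679+12011282644725+5917584964655+1900842429486+411016633391+61068660380+6302524580+452329200+22350954+741285+15675+190+1 = 51724158235372

5832742205057, 51724158235372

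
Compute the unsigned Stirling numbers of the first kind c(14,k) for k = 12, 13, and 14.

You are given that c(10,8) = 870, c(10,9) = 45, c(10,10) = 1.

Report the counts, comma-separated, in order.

3731, 91, 1

r11: T_11,9=10×45+870=1320; T_11,10=10×1+45=55; T_11,11=10×0+1=1
r12: T_12,10=11×55+1320=1925; T_12,11=11×1+55=66; T_12,12=11×0+1=1
r13: T_13,11=12×66+1925=2717; T_13,12=12×1+66=78; T_13,13=12×0+1=1
r14: T_14,12=13×78+2717=3731; T_14,13=13×1+78=91; T_14,14=13×0+1=1
Read c(14,12) = 3731, c(14,13) = 91, c(14,14) = 1.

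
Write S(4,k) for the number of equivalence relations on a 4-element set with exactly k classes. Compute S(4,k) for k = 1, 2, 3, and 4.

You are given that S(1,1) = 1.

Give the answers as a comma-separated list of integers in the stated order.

1, 7, 6, 1

row 2: T[2][1]=1·1+0=1  T[2][2]=2·0+1=1
row 3: T[3][1]=1·1+0=1  T[3][2]=2·1+1=3  T[3][3]=3·0+1=1
row 4: T[4][1]=1·1+0=1  T[4][2]=2·3+1=7  T[4][3]=3·1+3=6  T[4][4]=4·0+1=1
Read S(4,1) = 1, S(4,2) = 7, S(4,3) = 6, S(4,4) = 1.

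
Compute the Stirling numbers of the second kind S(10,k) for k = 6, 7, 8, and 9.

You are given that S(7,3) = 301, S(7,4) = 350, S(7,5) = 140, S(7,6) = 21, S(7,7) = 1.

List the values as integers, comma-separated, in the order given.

22827, 5880, 750, 45

r8: T_8,4=4×350+301=1701; T_8,5=5×140+350=1050; T_8,6=6×21+140=266; T_8,7=7×1+21=28; T_8,8=8×0+1=1
r9: T_9,5=5×1050+1701=6951; T_9,6=6×266+1050=2646; T_9,7=7×28+266=462; T_9,8=8×1+28=36; T_9,9=9×0+1=1
r10: T_10,6=6×2646+6951=22827; T_10,7=7×462+2646=5880; T_10,8=8×36+462=750; T_10,9=9×1+36=45
Read S(10,6) = 22827, S(10,7) = 5880, S(10,8) = 750, S(10,9) = 45.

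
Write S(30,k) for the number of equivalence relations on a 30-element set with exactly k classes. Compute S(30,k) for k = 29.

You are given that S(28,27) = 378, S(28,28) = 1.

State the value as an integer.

i=29: T(29,28)=378+28·1=406 | T(29,29)=1+29·0=1
i=30: T(30,29)=406+29·1=435
Read S(30,29) = 435.

435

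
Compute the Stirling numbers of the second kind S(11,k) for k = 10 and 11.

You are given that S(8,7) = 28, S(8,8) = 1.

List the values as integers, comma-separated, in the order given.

55, 1

r9: T_9,8=8×1+28=36; T_9,9=9×0+1=1
r10: T_10,9=9×1+36=45; T_10,10=10×0+1=1
r11: T_11,10=10×1+45=55; T_11,11=11×0+1=1
Read S(11,10) = 55, S(11,11) = 1.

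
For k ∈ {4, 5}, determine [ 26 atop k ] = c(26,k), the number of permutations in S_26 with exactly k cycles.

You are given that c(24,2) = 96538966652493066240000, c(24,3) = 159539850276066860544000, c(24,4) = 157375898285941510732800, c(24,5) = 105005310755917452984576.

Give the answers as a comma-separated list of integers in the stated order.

102339530601744675672576000, 70874145319837672677196800

@25  (25,3):159539850276066860544000·24+96538966652493066240000→3925495373278097719296000, (25,4):157375898285941510732800·24+159539850276066860544000→3936561409138663118131200, (25,5):105005310755917452984576·24+157375898285941510732800→2677503356427960382362624
@26  (26,4):3936561409138663118131200·25+3925495373278097719296000→102339530601744675672576000, (26,5):2677503356427960382362624·25+3936561409138663118131200→70874145319837672677196800
Read c(26,4) = 102339530601744675672576000, c(26,5) = 70874145319837672677196800.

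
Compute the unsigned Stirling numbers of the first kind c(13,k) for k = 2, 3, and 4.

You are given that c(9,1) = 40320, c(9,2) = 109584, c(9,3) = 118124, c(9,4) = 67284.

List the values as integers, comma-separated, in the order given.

@10  (10,1):40320·9+0→362880, (10,2):109584·9+40320→1026576, (10,3):118124·9+109584→1172700, (10,4):67284·9+118124→723680
@11  (11,1):362880·10+0→3628800, (11,2):1026576·10+362880→10628640, (11,3):1172700·10+1026576→12753576, (11,4):723680·10+1172700→8409500
@12  (12,1):3628800·11+0→39916800, (12,2):10628640·11+3628800→120543840, (12,3):12753576·11+10628640→150917976, (12,4):8409500·11+12753576→105258076
@13  (13,2):120543840·12+39916800→1486442880, (13,3):150917976·12+120543840→1931559552, (13,4):105258076·12+150917976→1414014888
Read c(13,2) = 1486442880, c(13,3) = 1931559552, c(13,4) = 1414014888.

1486442880, 1931559552, 1414014888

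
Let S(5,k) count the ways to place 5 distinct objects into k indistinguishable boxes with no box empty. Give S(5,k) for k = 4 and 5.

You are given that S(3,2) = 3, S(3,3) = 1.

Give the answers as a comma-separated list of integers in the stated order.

[4] T[4,3]:3*1+3=6 · T[4,4]:4*0+1=1
[5] T[5,4]:4*1+6=10 · T[5,5]:5*0+1=1
Read S(5,4) = 10, S(5,5) = 1.

10, 1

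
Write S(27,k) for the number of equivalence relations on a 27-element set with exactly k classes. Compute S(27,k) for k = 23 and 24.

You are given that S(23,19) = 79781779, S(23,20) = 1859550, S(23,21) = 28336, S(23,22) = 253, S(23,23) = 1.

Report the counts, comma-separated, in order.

[24] T[24,20]:20*1859550+79781779=116972779 · T[24,21]:21*28336+1859550=2454606 · T[24,22]:22*253+28336=33902 · T[24,23]:23*1+253=276 · T[24,24]:24*0+1=1
[25] T[25,21]:21*2454606+116972779=168519505 · T[25,22]:22*33902+2454606=3200450 · T[25,23]:23*276+33902=40250 · T[25,24]:24*1+276=300
[26] T[26,22]:22*3200450+168519505=238929405 · T[26,23]:23*40250+3200450=4126200 · T[26,24]:24*300+40250=47450
[27] T[27,23]:23*4126200+238929405=333832005 · T[27,24]:24*47450+4126200=5265000
Read S(27,23) = 333832005, S(27,24) = 5265000.

333832005, 5265000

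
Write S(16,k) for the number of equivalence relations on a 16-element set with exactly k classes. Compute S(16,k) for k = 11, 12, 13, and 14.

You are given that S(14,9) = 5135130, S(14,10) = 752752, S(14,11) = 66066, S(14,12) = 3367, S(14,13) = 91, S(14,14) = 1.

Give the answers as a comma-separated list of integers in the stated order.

28936908, 2757118, 165620, 6020

r15: T_15,10=10×752752+5135130=12662650; T_15,11=11×66066+752752=1479478; T_15,12=12×3367+66066=106470; T_15,13=13×91+3367=4550; T_15,14=14×1+91=105
r16: T_16,11=11×1479478+12662650=28936908; T_16,12=12×106470+1479478=2757118; T_16,13=13×4550+106470=165620; T_16,14=14×105+4550=6020
Read S(16,11) = 28936908, S(16,12) = 2757118, S(16,13) = 165620, S(16,14) = 6020.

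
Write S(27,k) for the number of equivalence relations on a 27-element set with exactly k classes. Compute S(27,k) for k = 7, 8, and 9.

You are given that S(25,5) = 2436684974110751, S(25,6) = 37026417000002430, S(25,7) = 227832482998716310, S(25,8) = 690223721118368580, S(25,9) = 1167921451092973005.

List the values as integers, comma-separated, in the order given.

r26: T_26,6=6×37026417000002430+2436684974110751=224595186974125331; T_26,7=7×227832482998716310+37026417000002430=1631853797991016600; T_26,8=8×690223721118368580+227832482998716310=5749622251945664950; T_26,9=9×1167921451092973005+690223721118368580=11201516780955125625
r27: T_27,7=7×1631853797991016600+224595186974125331=11647571772911241531; T_27,8=8×5749622251945664950+1631853797991016600=47628831813556336200; T_27,9=9×11201516780955125625+5749622251945664950=106563273280541795575
Read S(27,7) = 11647571772911241531, S(27,8) = 47628831813556336200, S(27,9) = 106563273280541795575.

11647571772911241531, 47628831813556336200, 106563273280541795575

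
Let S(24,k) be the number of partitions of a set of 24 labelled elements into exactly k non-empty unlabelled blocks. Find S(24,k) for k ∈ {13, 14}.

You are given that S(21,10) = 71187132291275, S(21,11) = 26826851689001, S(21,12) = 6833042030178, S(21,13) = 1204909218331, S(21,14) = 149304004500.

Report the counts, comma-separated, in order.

[22] T[22,11]:11*26826851689001+71187132291275=366282500870286 · T[22,12]:12*6833042030178+26826851689001=108823356051137 · T[22,13]:13*1204909218331+6833042030178=22496861868481 · T[22,14]:14*149304004500+1204909218331=3295165281331
[23] T[23,12]:12*108823356051137+366282500870286=1672162773483930 · T[23,13]:13*22496861868481+108823356051137=401282560341390 · T[23,14]:14*3295165281331+22496861868481=68629175807115
[24] T[24,13]:13*401282560341390+1672162773483930=6888836057922000 · T[24,14]:14*68629175807115+401282560341390=1362091021641000
Read S(24,13) = 6888836057922000, S(24,14) = 1362091021641000.

6888836057922000, 1362091021641000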